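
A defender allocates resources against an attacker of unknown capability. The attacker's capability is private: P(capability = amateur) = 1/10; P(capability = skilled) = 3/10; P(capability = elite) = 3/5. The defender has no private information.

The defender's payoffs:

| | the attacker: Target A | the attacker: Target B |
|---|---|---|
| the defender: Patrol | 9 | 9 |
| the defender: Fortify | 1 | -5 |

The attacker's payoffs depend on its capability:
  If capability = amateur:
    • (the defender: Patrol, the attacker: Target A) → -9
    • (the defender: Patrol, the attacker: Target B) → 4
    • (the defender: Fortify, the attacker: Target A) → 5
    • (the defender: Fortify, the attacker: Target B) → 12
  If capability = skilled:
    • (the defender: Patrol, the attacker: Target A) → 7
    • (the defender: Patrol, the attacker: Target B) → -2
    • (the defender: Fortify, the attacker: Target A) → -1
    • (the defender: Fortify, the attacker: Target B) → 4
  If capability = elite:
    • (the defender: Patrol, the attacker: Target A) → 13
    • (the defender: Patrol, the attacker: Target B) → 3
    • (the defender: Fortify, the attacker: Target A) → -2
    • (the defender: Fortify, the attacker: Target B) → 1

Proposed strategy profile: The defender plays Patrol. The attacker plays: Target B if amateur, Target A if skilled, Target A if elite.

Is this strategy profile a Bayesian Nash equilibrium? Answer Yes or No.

The defender plays Patrol: E[Patrol] = 1/10·(9) + 3/10·(9) + 3/5·(9) = 9; E[Fortify] = 2/5. Best-responding. ✓
The attacker (capability amateur), facing Patrol: Target A gives -9, Target B gives 4. Proposed Target B is best. ✓
The attacker (capability skilled), facing Patrol: Target A gives 7, Target B gives -2. Proposed Target A is best. ✓
The attacker (capability elite), facing Patrol: Target A gives 13, Target B gives 3. Proposed Target A is best. ✓

Yes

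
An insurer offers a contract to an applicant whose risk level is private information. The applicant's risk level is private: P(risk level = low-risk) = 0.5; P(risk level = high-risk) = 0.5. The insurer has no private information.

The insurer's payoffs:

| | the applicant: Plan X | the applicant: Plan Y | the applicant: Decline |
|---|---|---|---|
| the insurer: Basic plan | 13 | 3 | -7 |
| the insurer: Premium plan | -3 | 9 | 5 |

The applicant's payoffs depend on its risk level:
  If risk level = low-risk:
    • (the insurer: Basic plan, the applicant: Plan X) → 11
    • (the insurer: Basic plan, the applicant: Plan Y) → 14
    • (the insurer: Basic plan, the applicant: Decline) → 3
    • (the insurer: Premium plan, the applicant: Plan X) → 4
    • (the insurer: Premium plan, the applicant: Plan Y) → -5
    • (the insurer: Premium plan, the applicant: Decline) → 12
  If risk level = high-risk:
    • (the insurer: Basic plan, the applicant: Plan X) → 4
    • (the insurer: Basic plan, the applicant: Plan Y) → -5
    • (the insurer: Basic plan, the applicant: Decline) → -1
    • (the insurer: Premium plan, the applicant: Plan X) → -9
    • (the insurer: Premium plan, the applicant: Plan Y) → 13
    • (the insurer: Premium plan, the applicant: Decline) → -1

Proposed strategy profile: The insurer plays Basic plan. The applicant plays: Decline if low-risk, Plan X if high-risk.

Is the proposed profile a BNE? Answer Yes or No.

The insurer plays Basic plan: E[Basic plan] = 0.5·(-7) + 0.5·(13) = 3; E[Premium plan] = 1. Best-responding. ✓
The applicant (risk level low-risk), facing Basic plan: Plan X gives 11, Plan Y gives 14, Decline gives 3. Proposed Decline is not best — profitable deviation exists. ✗
The applicant (risk level high-risk), facing Basic plan: Plan X gives 4, Plan Y gives -5, Decline gives -1. Proposed Plan X is best. ✓

No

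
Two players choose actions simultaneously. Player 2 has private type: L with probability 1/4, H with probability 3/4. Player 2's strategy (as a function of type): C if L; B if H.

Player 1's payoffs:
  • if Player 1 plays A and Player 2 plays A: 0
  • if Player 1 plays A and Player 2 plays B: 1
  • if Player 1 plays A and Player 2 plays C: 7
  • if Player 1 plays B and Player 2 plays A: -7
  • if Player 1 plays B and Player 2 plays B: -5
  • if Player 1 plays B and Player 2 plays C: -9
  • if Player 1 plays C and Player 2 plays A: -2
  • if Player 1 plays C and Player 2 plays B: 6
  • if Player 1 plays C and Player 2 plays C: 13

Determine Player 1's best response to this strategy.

C

Compute Player 1's expected payoff for each action, taking the expectation over Player 2's type.
E[A] = 1/4·(7) + 3/4·(1) = 5/2
E[B] = 1/4·(-9) + 3/4·(-5) = -6
E[C] = 1/4·(13) + 3/4·(6) = 31/4
Best response: C (31/4 is the largest).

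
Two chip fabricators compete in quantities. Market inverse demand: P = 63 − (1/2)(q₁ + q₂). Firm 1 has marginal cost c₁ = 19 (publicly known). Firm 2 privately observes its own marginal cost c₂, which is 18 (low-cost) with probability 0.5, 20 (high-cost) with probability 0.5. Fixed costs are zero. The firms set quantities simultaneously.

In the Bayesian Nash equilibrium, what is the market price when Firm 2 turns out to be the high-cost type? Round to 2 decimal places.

34.17

Each type of Firm 2 best-responds to q₁; Firm 1 best-responds to the expected q₂ over Firm 2's types.
Firm 2 with cost c maximizes (63 − (1/2)(q₁+q₂) − c)·q₂, giving q₂(c) = (63 − c − (1/2)q₁).
E[c₂] = 0.5·18 + 0.5·20 = 19
Firm 1's FOC against E[q₂] yields q₁ = (63 − 2·19 + E[c₂])/(3/2) = (63 − 38 + 19)/(3/2) = 29.3333.
q₂(high-cost) = 28.3333, so P = 63 − (1/2)·(29.3333 + 28.3333) = 34.1667.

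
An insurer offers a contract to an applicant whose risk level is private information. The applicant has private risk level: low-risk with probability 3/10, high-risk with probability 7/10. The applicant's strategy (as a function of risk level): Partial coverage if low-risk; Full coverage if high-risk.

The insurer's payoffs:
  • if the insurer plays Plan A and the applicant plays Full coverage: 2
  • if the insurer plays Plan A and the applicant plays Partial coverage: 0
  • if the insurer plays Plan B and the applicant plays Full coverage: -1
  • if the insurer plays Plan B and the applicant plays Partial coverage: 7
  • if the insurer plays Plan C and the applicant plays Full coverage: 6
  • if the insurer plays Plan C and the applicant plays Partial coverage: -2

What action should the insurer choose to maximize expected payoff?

E[Plan A] = 3/10·(0) + 7/10·(2) = 7/5
E[Plan B] = 3/10·(7) + 7/10·(-1) = 7/5
E[Plan C] = 3/10·(-2) + 7/10·(6) = 18/5
Best response: Plan C (18/5 is the largest).

Plan C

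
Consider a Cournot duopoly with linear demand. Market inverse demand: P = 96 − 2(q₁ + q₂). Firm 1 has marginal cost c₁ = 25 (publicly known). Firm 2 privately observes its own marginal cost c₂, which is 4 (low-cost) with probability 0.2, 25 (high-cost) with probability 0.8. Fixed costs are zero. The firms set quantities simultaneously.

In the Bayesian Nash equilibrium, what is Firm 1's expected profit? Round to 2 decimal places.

247.90

Each type of Firm 2 best-responds to q₁; Firm 1 best-responds to the expected q₂ over Firm 2's types.
Firm 2 with cost c maximizes (96 − 2(q₁+q₂) − c)·q₂, giving q₂(c) = (96 − c − 2q₁)/4.
E[c₂] = 0.2·4 + 0.8·25 = 20.8
Firm 1's FOC against E[q₂] yields q₁ = (96 − 2·25 + E[c₂])/6 = (96 − 50 + 20.8)/6 = 11.1333.
E[P] = 96 − 2·(q₁ + E[q₂]) = 47.2667; Firm 1's expected profit = (E[P] − 25)·q₁ = (47.2667 − 25)·11.1333 = 247.902.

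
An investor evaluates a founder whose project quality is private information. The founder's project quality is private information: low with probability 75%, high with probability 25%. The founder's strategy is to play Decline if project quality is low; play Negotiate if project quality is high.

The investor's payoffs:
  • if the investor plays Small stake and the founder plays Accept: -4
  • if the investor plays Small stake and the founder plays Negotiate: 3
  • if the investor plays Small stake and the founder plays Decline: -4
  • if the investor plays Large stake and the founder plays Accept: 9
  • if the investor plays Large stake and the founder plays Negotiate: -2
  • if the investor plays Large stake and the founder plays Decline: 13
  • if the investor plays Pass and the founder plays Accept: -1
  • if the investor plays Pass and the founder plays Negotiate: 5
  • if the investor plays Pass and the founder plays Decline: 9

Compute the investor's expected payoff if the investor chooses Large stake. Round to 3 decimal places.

Take the expectation over the founder's project quality, weighting each type's action by its prior probability.
E[Large stake] = 0.75·13 + 0.25·(-2) = 9.75 + (-0.5) = 9.25

9.250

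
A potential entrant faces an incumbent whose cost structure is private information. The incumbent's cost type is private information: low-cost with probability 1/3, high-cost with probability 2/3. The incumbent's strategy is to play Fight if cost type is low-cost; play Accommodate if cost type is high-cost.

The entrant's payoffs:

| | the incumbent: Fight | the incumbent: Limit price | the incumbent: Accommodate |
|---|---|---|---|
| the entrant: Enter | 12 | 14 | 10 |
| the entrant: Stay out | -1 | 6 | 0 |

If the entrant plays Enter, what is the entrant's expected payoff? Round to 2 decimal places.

E[Enter] = 1/3·12 + 2/3·10 = 4 + 20/3 = 32/3

10.67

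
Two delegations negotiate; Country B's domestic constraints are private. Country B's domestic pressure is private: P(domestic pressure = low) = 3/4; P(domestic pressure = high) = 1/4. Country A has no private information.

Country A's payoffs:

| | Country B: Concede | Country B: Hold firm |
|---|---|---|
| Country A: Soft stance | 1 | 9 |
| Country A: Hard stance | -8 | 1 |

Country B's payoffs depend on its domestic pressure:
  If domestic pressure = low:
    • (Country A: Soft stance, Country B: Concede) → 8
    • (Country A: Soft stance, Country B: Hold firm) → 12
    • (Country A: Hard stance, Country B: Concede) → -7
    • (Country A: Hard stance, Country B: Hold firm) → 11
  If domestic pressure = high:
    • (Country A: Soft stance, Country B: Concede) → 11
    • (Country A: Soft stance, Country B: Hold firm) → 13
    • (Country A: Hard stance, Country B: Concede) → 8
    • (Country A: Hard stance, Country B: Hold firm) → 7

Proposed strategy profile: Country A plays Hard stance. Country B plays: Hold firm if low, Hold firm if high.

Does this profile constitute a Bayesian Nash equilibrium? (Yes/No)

No

A profile is a BNE iff every type of every player is best-responding given beliefs about the other side.
Country A plays Hard stance: E[Hard stance] = 3/4·(1) + 1/4·(1) = 1; E[Soft stance] = 9. Not best-responding. ✗
Country B (domestic pressure low), facing Hard stance: Concede gives -7, Hold firm gives 11. Proposed Hold firm is best. ✓
Country B (domestic pressure high), facing Hard stance: Concede gives 8, Hold firm gives 7. Proposed Hold firm is not best — profitable deviation exists. ✗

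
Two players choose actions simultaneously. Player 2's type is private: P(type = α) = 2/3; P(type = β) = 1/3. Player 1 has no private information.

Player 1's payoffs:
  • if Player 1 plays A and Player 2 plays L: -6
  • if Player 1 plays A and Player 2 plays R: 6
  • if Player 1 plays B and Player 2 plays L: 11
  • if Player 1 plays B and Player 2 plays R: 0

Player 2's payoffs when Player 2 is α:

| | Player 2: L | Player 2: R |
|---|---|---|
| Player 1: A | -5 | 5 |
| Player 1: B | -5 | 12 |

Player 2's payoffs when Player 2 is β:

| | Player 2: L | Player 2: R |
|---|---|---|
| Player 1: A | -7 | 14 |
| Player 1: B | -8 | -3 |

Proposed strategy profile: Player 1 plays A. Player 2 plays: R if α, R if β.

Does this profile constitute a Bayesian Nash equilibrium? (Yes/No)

Yes

A profile is a BNE iff every type of every player is best-responding given beliefs about the other side.
Player 1 plays A: E[A] = 2/3·(6) + 1/3·(6) = 6; E[B] = 0. Best-responding. ✓
Player 2 (type α), facing A: L gives -5, R gives 5. Proposed R is best. ✓
Player 2 (type β), facing A: L gives -7, R gives 14. Proposed R is best. ✓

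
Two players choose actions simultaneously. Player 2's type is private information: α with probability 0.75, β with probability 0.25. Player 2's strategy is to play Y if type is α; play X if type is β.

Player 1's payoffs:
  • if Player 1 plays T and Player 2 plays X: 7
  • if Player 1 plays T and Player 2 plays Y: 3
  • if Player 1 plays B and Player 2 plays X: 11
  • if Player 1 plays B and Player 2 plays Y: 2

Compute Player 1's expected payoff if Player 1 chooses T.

4

E[T] = 0.75·3 + 0.25·7 = 2.25 + 1.75 = 4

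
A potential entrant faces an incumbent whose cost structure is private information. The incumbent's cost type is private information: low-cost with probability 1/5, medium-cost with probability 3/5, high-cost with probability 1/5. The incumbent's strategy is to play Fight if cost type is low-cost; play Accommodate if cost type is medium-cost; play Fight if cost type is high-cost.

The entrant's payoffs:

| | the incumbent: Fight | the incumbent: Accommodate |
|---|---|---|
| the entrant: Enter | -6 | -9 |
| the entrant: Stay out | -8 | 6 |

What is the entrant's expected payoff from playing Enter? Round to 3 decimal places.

E[Enter] = 1/5·(-6) + 3/5·(-9) + 1/5·(-6) = (-6/5) + (-27/5) + (-6/5) = -39/5

-7.800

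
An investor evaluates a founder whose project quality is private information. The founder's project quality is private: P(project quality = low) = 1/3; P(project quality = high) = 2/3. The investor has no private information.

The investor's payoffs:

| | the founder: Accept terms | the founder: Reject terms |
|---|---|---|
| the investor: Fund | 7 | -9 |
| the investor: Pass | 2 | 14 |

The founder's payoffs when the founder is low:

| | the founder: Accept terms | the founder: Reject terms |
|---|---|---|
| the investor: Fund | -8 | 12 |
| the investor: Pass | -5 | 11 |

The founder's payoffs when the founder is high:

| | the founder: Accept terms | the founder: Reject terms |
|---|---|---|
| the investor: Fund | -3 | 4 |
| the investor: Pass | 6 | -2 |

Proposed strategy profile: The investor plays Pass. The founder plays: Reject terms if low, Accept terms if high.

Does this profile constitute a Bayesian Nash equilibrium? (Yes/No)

The investor plays Pass: E[Pass] = 1/3·(14) + 2/3·(2) = 6; E[Fund] = 5/3. Best-responding. ✓
The founder (project quality low), facing Pass: Accept terms gives -5, Reject terms gives 11. Proposed Reject terms is best. ✓
The founder (project quality high), facing Pass: Accept terms gives 6, Reject terms gives -2. Proposed Accept terms is best. ✓

Yes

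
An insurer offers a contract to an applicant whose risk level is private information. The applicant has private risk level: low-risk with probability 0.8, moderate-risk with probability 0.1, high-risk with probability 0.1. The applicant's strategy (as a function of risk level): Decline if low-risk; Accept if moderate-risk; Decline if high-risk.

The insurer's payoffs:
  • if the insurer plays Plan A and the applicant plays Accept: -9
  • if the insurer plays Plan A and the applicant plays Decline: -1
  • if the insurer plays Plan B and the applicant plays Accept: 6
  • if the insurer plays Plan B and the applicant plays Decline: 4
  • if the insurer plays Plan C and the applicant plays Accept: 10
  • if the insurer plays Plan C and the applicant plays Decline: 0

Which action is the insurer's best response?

E[Plan A] = 0.8·(-1) + 0.1·(-9) + 0.1·(-1) = -1.8
E[Plan B] = 0.8·(4) + 0.1·(6) + 0.1·(4) = 4.2
E[Plan C] = 0.8·(0) + 0.1·(10) + 0.1·(0) = 1
Best response: Plan B (4.2 is the largest).

Plan B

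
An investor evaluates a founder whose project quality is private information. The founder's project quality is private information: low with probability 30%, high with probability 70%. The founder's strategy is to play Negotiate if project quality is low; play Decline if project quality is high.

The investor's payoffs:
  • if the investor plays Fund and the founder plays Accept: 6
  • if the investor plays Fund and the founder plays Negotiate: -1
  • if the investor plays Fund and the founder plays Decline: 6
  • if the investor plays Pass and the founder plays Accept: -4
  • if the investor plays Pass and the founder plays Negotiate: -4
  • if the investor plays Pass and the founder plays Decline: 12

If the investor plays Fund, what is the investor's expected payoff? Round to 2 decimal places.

3.90

Take the expectation over the founder's project quality, weighting each type's action by its prior probability.
E[Fund] = 0.3·(-1) + 0.7·6 = (-0.3) + 4.2 = 3.9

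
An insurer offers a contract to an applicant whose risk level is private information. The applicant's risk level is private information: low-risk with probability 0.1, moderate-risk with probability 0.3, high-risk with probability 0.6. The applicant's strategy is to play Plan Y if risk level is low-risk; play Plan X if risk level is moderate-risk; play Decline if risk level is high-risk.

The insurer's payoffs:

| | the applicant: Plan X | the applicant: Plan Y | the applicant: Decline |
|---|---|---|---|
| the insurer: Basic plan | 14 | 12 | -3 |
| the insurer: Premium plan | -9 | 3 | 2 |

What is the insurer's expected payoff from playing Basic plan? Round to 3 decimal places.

Take the expectation over the applicant's risk level, weighting each type's action by its prior probability.
E[Basic plan] = 0.1·12 + 0.3·14 + 0.6·(-3) = 1.2 + 4.2 + (-1.8) = 3.6

3.600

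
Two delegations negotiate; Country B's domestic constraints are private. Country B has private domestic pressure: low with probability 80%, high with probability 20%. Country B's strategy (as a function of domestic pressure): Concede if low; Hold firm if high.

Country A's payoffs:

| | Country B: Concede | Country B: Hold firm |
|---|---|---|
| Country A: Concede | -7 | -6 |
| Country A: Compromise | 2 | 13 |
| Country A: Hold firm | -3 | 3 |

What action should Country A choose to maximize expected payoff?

Compromise

E[Concede] = 0.8·(-7) + 0.2·(-6) = -6.8
E[Compromise] = 0.8·(2) + 0.2·(13) = 4.2
E[Hold firm] = 0.8·(-3) + 0.2·(3) = -1.8
Best response: Compromise (4.2 is the largest).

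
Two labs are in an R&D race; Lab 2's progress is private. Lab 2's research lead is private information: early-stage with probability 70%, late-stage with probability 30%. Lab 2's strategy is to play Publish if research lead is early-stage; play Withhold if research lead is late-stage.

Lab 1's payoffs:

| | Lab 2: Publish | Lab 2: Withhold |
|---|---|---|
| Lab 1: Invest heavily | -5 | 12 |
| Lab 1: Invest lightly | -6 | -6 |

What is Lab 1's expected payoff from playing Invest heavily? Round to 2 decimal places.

0.10

E[Invest heavily] = 0.7·(-5) + 0.3·12 = (-3.5) + 3.6 = 0.1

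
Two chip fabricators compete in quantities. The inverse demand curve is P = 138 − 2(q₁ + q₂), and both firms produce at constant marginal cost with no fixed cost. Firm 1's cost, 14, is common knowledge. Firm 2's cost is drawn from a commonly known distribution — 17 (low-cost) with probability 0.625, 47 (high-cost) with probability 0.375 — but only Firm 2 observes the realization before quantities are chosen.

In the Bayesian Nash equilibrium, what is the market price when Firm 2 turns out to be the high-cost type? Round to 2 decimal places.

69.46

Type-c best response for Firm 2: q₂(c) = (138 − c)/4 − q₁/2.
Firm 1 maximizes expected profit; its first-order condition is 138 − 4q₁ − 2E[q₂] − 14 = 0.
Substituting E[q₂] and solving: E[c₂] = 28.25, so q₁ = (138 − 2·14 + 28.25)/6 = 23.0417.
q₂(high-cost) = 11.2292, so P = 138 − 2·(23.0417 + 11.2292) = 69.4583.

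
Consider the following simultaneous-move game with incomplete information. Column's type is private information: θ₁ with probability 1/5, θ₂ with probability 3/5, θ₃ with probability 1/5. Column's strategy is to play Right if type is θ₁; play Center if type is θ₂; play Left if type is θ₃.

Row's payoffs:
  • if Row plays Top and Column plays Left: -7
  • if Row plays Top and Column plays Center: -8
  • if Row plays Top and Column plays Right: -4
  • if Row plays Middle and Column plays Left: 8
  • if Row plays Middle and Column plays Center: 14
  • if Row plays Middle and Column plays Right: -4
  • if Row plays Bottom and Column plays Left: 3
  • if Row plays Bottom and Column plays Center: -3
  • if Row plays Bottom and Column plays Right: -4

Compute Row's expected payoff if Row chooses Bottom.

E[Bottom] = 1/5·(-4) + 3/5·(-3) + 1/5·3 = (-4/5) + (-9/5) + 3/5 = -2

-2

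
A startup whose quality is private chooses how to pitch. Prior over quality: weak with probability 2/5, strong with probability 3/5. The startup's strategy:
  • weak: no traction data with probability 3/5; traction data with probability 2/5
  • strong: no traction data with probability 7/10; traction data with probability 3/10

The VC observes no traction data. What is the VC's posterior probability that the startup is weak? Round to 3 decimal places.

Apply Bayes' rule using the sender's strategy as the likelihood.
P(no traction data) = (2/5)·(3/5) + (3/5)·(7/10) = 33/50
P(weak | no traction data) = ((2/5)·(3/5)) / (33/50) = (6/25) / (33/50) = 4/11

0.364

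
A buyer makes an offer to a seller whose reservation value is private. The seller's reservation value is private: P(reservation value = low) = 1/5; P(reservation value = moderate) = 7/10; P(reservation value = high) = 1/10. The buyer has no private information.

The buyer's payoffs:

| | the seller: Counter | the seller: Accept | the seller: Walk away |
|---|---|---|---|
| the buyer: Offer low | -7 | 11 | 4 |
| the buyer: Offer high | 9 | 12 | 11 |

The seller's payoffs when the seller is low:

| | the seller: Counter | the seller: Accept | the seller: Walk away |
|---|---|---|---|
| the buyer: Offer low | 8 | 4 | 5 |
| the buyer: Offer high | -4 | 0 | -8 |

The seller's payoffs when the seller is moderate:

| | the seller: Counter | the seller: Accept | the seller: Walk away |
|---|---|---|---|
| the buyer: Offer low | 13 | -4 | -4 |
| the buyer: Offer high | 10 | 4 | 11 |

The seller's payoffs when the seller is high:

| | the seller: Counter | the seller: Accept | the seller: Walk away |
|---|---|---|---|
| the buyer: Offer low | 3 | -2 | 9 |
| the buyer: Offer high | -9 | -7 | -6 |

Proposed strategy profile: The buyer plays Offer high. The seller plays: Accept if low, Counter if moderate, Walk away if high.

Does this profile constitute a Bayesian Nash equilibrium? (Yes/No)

The buyer plays Offer high: E[Offer high] = 1/5·(12) + 7/10·(9) + 1/10·(11) = 49/5; E[Offer low] = -23/10. Best-responding. ✓
The seller (reservation value low), facing Offer high: Counter gives -4, Accept gives 0, Walk away gives -8. Proposed Accept is best. ✓
The seller (reservation value moderate), facing Offer high: Counter gives 10, Accept gives 4, Walk away gives 11. Proposed Counter is not best — profitable deviation exists. ✗
The seller (reservation value high), facing Offer high: Counter gives -9, Accept gives -7, Walk away gives -6. Proposed Walk away is best. ✓

No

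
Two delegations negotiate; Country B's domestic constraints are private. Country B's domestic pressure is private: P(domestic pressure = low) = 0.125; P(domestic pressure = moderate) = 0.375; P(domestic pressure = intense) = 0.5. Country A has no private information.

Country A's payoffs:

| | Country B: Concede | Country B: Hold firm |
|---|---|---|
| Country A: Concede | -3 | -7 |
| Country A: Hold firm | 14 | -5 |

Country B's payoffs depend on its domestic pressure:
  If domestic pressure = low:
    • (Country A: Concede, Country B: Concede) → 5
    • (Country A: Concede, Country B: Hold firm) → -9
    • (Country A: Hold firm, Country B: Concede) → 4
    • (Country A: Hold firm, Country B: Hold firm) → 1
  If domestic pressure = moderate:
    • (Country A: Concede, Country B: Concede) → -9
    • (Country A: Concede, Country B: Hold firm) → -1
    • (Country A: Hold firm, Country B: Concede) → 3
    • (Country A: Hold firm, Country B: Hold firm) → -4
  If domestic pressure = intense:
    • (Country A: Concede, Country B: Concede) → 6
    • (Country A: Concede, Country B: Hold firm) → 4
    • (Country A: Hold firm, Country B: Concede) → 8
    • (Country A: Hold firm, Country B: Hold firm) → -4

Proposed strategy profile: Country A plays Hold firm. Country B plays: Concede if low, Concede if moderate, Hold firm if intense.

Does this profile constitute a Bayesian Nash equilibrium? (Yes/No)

Country A plays Hold firm: E[Hold firm] = 0.125·(14) + 0.375·(14) + 0.5·(-5) = 4.5; E[Concede] = -5. Best-responding. ✓
Country B (domestic pressure low), facing Hold firm: Concede gives 4, Hold firm gives 1. Proposed Concede is best. ✓
Country B (domestic pressure moderate), facing Hold firm: Concede gives 3, Hold firm gives -4. Proposed Concede is best. ✓
Country B (domestic pressure intense), facing Hold firm: Concede gives 8, Hold firm gives -4. Proposed Hold firm is not best — profitable deviation exists. ✗

No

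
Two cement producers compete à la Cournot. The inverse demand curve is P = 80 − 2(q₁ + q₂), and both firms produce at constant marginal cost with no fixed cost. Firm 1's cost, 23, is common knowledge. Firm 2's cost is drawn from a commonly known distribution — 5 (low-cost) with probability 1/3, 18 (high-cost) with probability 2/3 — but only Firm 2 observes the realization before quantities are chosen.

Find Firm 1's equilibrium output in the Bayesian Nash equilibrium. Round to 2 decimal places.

7.94

Each type of Firm 2 best-responds to q₁; Firm 1 best-responds to the expected q₂ over Firm 2's types.
Firm 2 with cost c maximizes (80 − 2(q₁+q₂) − c)·q₂, giving q₂(c) = (80 − c − 2q₁)/4.
E[c₂] = 1/3·5 + 2/3·18 = 13.6667
Firm 1's FOC against E[q₂] yields q₁ = (80 − 2·23 + E[c₂])/6 = (80 − 46 + 13.6667)/6 = 7.94444.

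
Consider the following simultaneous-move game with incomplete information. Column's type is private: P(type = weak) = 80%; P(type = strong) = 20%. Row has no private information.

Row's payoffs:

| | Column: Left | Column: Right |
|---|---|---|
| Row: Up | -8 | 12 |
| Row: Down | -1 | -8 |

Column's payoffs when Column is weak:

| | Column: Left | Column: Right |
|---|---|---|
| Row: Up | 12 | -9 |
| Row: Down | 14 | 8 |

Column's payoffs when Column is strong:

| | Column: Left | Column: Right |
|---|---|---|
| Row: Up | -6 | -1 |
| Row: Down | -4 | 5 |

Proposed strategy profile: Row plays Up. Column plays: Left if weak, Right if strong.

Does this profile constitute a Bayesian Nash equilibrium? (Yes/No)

A profile is a BNE iff every type of every player is best-responding given beliefs about the other side.
Row plays Up: E[Up] = 0.8·(-8) + 0.2·(12) = -4; E[Down] = -2.4. Not best-responding. ✗
Column (type weak), facing Up: Left gives 12, Right gives -9. Proposed Left is best. ✓
Column (type strong), facing Up: Left gives -6, Right gives -1. Proposed Right is best. ✓

No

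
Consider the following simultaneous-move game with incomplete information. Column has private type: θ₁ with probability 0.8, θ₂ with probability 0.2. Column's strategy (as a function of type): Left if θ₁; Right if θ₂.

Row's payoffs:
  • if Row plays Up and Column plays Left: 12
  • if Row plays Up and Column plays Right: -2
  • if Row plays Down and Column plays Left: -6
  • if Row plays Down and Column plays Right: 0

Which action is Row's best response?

Up

E[Up] = 0.8·(12) + 0.2·(-2) = 9.2
E[Down] = 0.8·(-6) + 0.2·(0) = -4.8
Best response: Up (9.2 is the largest).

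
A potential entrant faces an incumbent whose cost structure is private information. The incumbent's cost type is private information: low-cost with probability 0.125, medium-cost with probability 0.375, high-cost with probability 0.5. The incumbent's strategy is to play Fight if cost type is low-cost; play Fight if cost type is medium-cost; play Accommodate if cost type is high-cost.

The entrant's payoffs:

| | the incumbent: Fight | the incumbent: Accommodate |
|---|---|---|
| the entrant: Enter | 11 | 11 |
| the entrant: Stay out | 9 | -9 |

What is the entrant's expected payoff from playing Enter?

E[Enter] = 0.125·11 + 0.375·11 + 0.5·11 = 1.375 + 4.125 + 5.5 = 11

11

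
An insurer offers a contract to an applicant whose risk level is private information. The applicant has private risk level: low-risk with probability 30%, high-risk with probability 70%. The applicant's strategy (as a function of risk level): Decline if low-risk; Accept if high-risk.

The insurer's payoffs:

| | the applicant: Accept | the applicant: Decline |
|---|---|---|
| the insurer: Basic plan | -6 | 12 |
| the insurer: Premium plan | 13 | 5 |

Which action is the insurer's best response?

Compute the insurer's expected payoff for each action, taking the expectation over the applicant's type.
E[Basic plan] = 0.3·(12) + 0.7·(-6) = -0.6
E[Premium plan] = 0.3·(5) + 0.7·(13) = 10.6
Best response: Premium plan (10.6 is the largest).

Premium plan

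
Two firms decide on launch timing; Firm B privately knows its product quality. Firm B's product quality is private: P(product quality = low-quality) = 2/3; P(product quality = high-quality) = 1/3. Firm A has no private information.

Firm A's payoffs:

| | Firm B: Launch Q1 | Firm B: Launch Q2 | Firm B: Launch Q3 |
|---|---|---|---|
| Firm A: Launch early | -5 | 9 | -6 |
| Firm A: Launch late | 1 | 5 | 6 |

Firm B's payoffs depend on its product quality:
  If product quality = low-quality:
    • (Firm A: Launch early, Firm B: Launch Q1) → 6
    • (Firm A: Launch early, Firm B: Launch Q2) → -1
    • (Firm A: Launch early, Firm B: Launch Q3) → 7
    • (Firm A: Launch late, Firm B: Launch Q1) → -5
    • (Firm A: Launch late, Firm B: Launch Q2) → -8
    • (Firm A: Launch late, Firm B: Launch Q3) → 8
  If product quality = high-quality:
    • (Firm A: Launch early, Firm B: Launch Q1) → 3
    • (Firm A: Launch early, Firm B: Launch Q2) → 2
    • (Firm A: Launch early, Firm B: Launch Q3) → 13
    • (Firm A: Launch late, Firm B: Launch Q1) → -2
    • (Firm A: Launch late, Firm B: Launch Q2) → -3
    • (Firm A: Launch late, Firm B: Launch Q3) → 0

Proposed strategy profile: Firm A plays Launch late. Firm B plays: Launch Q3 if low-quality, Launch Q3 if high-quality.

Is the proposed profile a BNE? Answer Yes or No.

A profile is a BNE iff every type of every player is best-responding given beliefs about the other side.
Firm A plays Launch late: E[Launch late] = 2/3·(6) + 1/3·(6) = 6; E[Launch early] = -6. Best-responding. ✓
Firm B (product quality low-quality), facing Launch late: Launch Q1 gives -5, Launch Q2 gives -8, Launch Q3 gives 8. Proposed Launch Q3 is best. ✓
Firm B (product quality high-quality), facing Launch late: Launch Q1 gives -2, Launch Q2 gives -3, Launch Q3 gives 0. Proposed Launch Q3 is best. ✓

Yes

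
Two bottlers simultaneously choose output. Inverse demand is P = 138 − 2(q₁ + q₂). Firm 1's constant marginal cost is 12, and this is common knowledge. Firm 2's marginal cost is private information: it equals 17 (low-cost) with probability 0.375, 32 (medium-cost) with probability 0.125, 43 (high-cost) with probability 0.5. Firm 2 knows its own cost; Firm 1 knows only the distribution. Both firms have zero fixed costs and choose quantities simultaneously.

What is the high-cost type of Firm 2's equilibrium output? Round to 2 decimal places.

Type-c best response for Firm 2: q₂(c) = (138 − c)/4 − q₁/2.
Firm 1 maximizes expected profit; its first-order condition is 138 − 4q₁ − 2E[q₂] − 12 = 0.
Substituting E[q₂] and solving: E[c₂] = 31.875, so q₁ = (138 − 2·12 + 31.875)/6 = 24.3125.
q₂(high-cost) = (138 − 43 − 2·24.3125)/4 = 11.5938.

11.59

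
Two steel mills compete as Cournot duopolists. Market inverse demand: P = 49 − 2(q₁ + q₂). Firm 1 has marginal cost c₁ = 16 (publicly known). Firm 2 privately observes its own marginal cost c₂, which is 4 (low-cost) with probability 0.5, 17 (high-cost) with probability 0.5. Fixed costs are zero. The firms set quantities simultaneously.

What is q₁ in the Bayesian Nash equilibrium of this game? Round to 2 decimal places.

4.58

Firm 2 with cost c maximizes (49 − 2(q₁+q₂) − c)·q₂, giving q₂(c) = (49 − c − 2q₁)/4.
E[c₂] = 0.5·4 + 0.5·17 = 10.5
Firm 1's FOC against E[q₂] yields q₁ = (49 − 2·16 + E[c₂])/6 = (49 − 32 + 10.5)/6 = 4.58333.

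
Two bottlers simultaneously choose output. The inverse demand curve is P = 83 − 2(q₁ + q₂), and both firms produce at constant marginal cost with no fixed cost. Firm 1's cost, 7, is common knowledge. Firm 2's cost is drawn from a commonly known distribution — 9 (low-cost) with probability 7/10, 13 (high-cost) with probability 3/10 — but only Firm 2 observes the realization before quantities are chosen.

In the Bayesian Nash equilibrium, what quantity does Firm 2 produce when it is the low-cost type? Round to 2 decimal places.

Type-c best response for Firm 2: q₂(c) = (83 − c)/4 − q₁/2.
Firm 1 maximizes expected profit; its first-order condition is 83 − 4q₁ − 2E[q₂] − 7 = 0.
Substituting E[q₂] and solving: E[c₂] = 10.2, so q₁ = (83 − 2·7 + 10.2)/6 = 13.2.
q₂(low-cost) = (83 − 9 − 2·13.2)/4 = 11.9.

11.90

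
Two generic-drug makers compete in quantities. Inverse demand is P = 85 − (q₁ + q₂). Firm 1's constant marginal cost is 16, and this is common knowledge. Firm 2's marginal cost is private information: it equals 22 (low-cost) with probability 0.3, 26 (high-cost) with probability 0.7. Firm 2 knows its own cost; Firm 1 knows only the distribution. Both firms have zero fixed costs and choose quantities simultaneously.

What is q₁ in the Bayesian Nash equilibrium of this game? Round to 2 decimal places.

25.93

Each type of Firm 2 best-responds to q₁; Firm 1 best-responds to the expected q₂ over Firm 2's types.
Firm 2 with cost c maximizes (85 − (q₁+q₂) − c)·q₂, giving q₂(c) = (85 − c − q₁)/2.
E[c₂] = 0.3·22 + 0.7·26 = 24.8
Firm 1's FOC against E[q₂] yields q₁ = (85 − 2·16 + E[c₂])/3 = (85 − 32 + 24.8)/3 = 25.9333.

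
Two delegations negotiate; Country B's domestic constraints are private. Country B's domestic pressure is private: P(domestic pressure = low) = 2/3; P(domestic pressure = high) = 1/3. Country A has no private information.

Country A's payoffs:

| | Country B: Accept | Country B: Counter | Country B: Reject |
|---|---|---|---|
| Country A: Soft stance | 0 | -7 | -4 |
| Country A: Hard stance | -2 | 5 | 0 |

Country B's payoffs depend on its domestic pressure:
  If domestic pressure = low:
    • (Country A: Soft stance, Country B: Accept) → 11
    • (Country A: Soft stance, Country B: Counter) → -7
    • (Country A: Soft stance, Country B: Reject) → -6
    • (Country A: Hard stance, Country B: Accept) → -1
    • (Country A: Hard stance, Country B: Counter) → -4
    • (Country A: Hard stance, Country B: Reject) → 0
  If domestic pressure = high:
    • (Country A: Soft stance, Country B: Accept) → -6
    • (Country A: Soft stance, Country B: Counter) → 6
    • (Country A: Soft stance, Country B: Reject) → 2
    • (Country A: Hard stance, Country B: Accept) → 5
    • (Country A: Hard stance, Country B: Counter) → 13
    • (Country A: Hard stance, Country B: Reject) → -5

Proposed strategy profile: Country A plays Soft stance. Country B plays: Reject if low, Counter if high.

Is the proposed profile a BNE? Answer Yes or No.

No

A profile is a BNE iff every type of every player is best-responding given beliefs about the other side.
Country A plays Soft stance: E[Soft stance] = 2/3·(-4) + 1/3·(-7) = -5; E[Hard stance] = 5/3. Not best-responding. ✗
Country B (domestic pressure low), facing Soft stance: Accept gives 11, Counter gives -7, Reject gives -6. Proposed Reject is not best — profitable deviation exists. ✗
Country B (domestic pressure high), facing Soft stance: Accept gives -6, Counter gives 6, Reject gives 2. Proposed Counter is best. ✓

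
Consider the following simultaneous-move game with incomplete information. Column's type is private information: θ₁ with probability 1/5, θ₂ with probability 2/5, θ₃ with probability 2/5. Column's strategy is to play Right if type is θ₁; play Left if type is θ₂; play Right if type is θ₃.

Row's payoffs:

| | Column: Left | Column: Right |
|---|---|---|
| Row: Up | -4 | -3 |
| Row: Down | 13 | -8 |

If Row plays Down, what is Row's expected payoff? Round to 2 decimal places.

E[Down] = 1/5·(-8) + 2/5·13 + 2/5·(-8) = (-8/5) + 26/5 + (-16/5) = 2/5

0.40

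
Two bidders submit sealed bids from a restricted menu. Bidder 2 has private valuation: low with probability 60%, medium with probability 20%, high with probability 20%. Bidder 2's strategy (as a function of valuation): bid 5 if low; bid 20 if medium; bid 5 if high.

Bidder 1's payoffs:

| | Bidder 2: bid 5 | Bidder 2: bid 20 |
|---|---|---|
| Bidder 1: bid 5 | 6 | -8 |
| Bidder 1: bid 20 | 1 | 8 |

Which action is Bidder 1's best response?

bid 5

E[bid 5] = 0.6·(6) + 0.2·(-8) + 0.2·(6) = 3.2
E[bid 20] = 0.6·(1) + 0.2·(8) + 0.2·(1) = 2.4
Best response: bid 5 (3.2 is the largest).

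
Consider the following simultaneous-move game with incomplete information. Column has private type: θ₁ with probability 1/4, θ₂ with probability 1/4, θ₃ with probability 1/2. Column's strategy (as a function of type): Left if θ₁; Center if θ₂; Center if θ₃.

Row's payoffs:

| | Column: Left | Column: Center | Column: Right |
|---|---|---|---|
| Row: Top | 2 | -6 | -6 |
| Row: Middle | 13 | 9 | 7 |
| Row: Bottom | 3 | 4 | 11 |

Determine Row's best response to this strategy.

Middle

E[Top] = 1/4·(2) + 1/4·(-6) + 1/2·(-6) = -4
E[Middle] = 1/4·(13) + 1/4·(9) + 1/2·(9) = 10
E[Bottom] = 1/4·(3) + 1/4·(4) + 1/2·(4) = 15/4
Best response: Middle (10 is the largest).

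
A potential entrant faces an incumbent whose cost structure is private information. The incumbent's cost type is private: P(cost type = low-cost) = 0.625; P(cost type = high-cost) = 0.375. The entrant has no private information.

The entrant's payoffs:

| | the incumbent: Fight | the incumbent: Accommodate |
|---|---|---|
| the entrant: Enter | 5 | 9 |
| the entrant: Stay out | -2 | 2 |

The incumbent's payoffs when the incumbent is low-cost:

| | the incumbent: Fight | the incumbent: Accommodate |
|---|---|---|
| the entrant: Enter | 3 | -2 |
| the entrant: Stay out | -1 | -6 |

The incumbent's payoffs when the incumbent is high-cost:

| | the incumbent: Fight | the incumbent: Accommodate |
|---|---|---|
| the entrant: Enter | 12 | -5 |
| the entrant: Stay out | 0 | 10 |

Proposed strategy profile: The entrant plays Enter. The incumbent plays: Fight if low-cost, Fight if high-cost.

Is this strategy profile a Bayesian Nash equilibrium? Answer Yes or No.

A profile is a BNE iff every type of every player is best-responding given beliefs about the other side.
The entrant plays Enter: E[Enter] = 0.625·(5) + 0.375·(5) = 5; E[Stay out] = -2. Best-responding. ✓
The incumbent (cost type low-cost), facing Enter: Fight gives 3, Accommodate gives -2. Proposed Fight is best. ✓
The incumbent (cost type high-cost), facing Enter: Fight gives 12, Accommodate gives -5. Proposed Fight is best. ✓

Yes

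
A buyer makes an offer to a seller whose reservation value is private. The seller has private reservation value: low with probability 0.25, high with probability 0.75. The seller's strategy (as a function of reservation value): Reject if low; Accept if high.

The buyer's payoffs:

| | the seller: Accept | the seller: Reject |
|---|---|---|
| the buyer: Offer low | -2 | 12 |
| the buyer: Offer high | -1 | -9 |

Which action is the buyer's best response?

Compute the buyer's expected payoff for each action, taking the expectation over the seller's type.
E[Offer low] = 0.25·(12) + 0.75·(-2) = 1.5
E[Offer high] = 0.25·(-9) + 0.75·(-1) = -3
Best response: Offer low (1.5 is the largest).

Offer low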